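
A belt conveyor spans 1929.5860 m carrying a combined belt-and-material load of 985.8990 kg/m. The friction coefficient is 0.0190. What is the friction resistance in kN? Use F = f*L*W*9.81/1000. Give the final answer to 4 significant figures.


F = 0.0190 * 1929.5860 * 985.8990 * 9.81 / 1000
F = 354.6 kN


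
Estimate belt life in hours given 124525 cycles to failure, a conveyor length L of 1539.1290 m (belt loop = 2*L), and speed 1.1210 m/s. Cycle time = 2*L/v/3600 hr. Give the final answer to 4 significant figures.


cycle_time = 2 * 1539.1290 / 1.1210 / 3600 = 0.762776 hr
life = 124525 * 0.762776 = 94980 hours


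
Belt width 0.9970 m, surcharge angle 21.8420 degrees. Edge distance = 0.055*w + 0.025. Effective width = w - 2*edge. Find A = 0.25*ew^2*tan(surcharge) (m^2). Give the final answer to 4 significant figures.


edge = 0.055*0.9970 + 0.025 = 0.079835 m
ew = 0.9970 - 2*0.079835 = 0.83733 m
A = 0.25 * 0.83733^2 * tan(21.8420 deg)
A = 0.07026 m^2


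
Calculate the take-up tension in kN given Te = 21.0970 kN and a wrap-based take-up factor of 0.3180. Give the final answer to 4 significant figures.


T_tu = 21.0970 * 0.3180
T_tu = 6.709 kN


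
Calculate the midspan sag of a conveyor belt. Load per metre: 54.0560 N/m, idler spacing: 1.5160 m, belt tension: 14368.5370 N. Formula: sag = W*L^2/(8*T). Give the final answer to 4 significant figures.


sag = 54.0560 * 1.5160^2 / (8 * 14368.5370)
sag = 0.001081 m


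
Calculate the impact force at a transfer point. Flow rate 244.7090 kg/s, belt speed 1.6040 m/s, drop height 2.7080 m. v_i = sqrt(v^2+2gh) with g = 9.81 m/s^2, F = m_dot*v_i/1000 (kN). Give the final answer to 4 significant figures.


v_i = sqrt(1.6040^2 + 2*9.81*2.7080) = 7.4635 m/s
F = 244.7090 * 7.4635 / 1000
F = 1.826 kN


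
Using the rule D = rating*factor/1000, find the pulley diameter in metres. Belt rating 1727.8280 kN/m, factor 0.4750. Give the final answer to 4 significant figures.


D = 1727.8280 * 0.4750 / 1000
D = 0.8207 m


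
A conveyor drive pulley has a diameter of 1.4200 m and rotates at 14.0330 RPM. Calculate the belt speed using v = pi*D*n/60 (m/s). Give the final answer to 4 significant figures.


v = pi * 1.4200 * 14.0330 / 60
v = 1.043 m/s


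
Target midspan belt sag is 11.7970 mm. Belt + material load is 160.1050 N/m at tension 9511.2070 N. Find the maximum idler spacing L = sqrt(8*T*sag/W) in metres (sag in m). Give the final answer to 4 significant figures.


sag = 11.7970/1000 = 0.011797 m
L = sqrt(8 * 9511.2070 * 0.011797 / 160.1050)
L = 2.368 m


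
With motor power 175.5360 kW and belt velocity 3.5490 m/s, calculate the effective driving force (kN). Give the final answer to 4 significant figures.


Te = P / v = 175.5360 / 3.5490
Te = 49.46 kN


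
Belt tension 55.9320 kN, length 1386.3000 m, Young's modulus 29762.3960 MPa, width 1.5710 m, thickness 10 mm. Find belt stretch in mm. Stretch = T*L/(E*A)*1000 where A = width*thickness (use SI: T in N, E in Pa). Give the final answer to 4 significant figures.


A = 1.5710 * 0.01 = 0.01571 m^2
Stretch = 55.9320*1000 * 1386.3000 / (29762.3960e6 * 0.01571) * 1000
Stretch = 165.8 mm


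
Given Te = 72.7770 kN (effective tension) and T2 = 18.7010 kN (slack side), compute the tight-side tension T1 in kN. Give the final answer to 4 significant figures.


T1 = Te + T2 = 72.7770 + 18.7010
T1 = 91.48 kN


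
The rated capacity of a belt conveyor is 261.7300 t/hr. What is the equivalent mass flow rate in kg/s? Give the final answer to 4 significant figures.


m_dot = 261.7300 * 1000 / 3600
m_dot = 72.70 kg/s


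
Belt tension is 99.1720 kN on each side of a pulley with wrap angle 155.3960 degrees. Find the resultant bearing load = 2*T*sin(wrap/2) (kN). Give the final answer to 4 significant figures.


F = 2 * 99.1720 * sin(155.3960/2 deg)
F = 193.8 kN


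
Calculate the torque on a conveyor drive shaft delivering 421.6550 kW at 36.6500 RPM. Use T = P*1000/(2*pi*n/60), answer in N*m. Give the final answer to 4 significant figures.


omega = 2*pi*36.6500/60 = 3.83798 rad/s
T = 421.6550*1000 / 3.83798
T = 109900 N*m


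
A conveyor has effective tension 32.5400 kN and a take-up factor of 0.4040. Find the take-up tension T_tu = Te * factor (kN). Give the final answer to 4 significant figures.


T_tu = 32.5400 * 0.4040
T_tu = 13.15 kN


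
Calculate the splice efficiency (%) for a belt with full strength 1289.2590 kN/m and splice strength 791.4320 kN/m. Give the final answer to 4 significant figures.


Eff = 791.4320 / 1289.2590 * 100
Eff = 61.39 %


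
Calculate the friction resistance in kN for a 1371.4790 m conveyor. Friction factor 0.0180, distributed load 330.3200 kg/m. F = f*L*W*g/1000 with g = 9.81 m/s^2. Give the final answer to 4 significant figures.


F = 0.0180 * 1371.4790 * 330.3200 * 9.81 / 1000
F = 80.00 kN


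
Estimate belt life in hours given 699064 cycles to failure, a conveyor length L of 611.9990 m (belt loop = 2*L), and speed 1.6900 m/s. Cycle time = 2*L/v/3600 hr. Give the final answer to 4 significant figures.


cycle_time = 2 * 611.9990 / 1.6900 / 3600 = 0.201183 hr
life = 699064 * 0.201183 = 140600 hours


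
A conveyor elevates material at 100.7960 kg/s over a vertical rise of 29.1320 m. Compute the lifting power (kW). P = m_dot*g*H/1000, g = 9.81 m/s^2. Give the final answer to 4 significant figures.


P = 100.7960 * 9.81 * 29.1320 / 1000
P = 28.81 kW


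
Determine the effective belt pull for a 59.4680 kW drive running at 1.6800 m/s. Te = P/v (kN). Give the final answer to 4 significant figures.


Te = P / v = 59.4680 / 1.6800
Te = 35.40 kN


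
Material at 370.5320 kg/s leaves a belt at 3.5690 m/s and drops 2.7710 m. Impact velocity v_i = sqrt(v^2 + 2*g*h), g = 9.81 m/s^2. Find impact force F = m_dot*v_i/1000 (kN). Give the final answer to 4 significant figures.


v_i = sqrt(3.5690^2 + 2*9.81*2.7710) = 8.19175 m/s
F = 370.5320 * 8.19175 / 1000
F = 3.035 kN


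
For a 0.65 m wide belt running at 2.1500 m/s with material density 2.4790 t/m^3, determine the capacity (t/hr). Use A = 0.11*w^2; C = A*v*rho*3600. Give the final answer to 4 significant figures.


A = 0.11 * 0.65^2 = 0.046475 m^2
C = 0.046475 * 2.1500 * 2.4790 * 3600
C = 891.7 t/hr


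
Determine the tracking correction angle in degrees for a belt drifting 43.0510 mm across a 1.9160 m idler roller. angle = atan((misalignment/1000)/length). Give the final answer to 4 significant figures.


misalign_m = 43.0510 / 1000 = 0.043051 m
angle = atan(0.043051 / 1.9160)
angle = 1.287 deg


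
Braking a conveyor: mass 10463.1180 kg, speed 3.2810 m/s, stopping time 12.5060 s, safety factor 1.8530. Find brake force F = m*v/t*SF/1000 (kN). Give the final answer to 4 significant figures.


F = 10463.1180 * 3.2810 / 12.5060 * 1.8530 / 1000
F = 5.087 kN


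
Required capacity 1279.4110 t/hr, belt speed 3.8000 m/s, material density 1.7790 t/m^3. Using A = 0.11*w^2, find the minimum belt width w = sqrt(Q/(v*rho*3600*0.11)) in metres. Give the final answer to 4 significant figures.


A_req = 1279.4110 / (3.8000 * 1.7790 * 3600) = 0.0525712 m^2
w = sqrt(0.0525712 / 0.11)
w = 0.6913 m


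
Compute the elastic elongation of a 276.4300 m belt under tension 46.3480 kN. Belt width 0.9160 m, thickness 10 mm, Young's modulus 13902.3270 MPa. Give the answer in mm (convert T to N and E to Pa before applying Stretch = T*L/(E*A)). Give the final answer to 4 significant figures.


A = 0.9160 * 0.01 = 0.00916 m^2
Stretch = 46.3480*1000 * 276.4300 / (13902.3270e6 * 0.00916) * 1000
Stretch = 100.6 mm


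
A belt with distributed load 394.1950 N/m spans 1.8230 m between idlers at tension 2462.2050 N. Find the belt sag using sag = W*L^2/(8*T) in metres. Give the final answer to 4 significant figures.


sag = 394.1950 * 1.8230^2 / (8 * 2462.2050)
sag = 0.06651 m


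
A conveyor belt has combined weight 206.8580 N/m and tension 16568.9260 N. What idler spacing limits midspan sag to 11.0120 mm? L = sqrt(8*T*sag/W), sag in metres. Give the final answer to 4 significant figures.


sag = 11.0120/1000 = 0.011012 m
L = sqrt(8 * 16568.9260 * 0.011012 / 206.8580)
L = 2.656 m


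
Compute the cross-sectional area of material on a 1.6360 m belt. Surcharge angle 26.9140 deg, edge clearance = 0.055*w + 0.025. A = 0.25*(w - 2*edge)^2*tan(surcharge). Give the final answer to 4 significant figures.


edge = 0.055*1.6360 + 0.025 = 0.11498 m
ew = 1.6360 - 2*0.11498 = 1.40604 m
A = 0.25 * 1.40604^2 * tan(26.9140 deg)
A = 0.2509 m^2


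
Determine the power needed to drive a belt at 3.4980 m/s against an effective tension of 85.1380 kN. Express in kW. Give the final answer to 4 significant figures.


P = Te * v = 85.1380 * 3.4980
P = 297.8 kW


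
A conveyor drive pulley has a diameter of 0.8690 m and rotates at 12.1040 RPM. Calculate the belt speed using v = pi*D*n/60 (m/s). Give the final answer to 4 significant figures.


v = pi * 0.8690 * 12.1040 / 60
v = 0.5507 m/s


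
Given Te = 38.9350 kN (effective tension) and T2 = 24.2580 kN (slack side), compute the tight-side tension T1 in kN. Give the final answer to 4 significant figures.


T1 = Te + T2 = 38.9350 + 24.2580
T1 = 63.19 kN


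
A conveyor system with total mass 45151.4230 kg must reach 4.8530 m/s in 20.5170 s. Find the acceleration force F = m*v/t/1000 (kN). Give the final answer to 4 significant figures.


F = 45151.4230 * 4.8530 / 20.5170 / 1000
F = 10.68 kN


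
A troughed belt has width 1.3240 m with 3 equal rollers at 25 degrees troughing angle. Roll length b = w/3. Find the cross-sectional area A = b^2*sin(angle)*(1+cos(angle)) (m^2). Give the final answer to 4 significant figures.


b = 1.3240/3 = 0.441333 m
A = 0.441333^2 * sin(25 deg) * (1 + cos(25 deg))
A = 0.1569 m^2


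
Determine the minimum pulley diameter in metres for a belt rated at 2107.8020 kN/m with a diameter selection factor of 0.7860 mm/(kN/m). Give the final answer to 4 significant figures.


D = 2107.8020 * 0.7860 / 1000
D = 1.657 m


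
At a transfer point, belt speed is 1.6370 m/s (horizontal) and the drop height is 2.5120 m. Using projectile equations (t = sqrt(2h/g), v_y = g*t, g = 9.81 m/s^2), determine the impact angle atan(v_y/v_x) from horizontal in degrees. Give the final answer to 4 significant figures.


t = sqrt(2*2.5120/9.81) = 0.715633 s
v_y = 9.81 * 0.715633 = 7.02036 m/s
angle = atan(7.02036 / 1.6370) = 76.87 deg


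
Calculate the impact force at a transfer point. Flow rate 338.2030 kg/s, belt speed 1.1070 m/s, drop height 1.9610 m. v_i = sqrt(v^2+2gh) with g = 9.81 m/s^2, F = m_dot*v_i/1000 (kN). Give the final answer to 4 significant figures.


v_i = sqrt(1.1070^2 + 2*9.81*1.9610) = 6.30081 m/s
F = 338.2030 * 6.30081 / 1000
F = 2.131 kN


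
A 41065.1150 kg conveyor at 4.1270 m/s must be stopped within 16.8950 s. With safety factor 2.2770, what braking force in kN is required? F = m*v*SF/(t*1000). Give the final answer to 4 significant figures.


F = 41065.1150 * 4.1270 / 16.8950 * 2.2770 / 1000
F = 22.84 kN


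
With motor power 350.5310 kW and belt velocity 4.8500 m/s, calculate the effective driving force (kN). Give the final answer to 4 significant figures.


Te = P / v = 350.5310 / 4.8500
Te = 72.27 kN


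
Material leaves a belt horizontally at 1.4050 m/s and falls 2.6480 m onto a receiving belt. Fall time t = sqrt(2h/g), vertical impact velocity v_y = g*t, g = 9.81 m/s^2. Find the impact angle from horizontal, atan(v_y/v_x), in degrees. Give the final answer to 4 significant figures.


t = sqrt(2*2.6480/9.81) = 0.73475 s
v_y = 9.81 * 0.73475 = 7.2079 m/s
angle = atan(7.2079 / 1.4050) = 78.97 deg


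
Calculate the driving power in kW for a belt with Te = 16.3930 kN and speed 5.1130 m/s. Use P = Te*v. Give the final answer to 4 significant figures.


P = Te * v = 16.3930 * 5.1130
P = 83.82 kW


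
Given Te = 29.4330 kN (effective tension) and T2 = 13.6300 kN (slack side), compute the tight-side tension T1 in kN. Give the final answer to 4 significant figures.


T1 = Te + T2 = 29.4330 + 13.6300
T1 = 43.06 kN


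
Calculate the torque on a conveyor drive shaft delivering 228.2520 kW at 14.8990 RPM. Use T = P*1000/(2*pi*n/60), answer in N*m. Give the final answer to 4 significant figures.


omega = 2*pi*14.8990/60 = 1.56022 rad/s
T = 228.2520*1000 / 1.56022
T = 146300 N*m


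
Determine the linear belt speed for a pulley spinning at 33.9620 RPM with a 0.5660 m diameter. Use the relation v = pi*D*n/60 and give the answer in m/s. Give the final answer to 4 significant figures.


v = pi * 0.5660 * 33.9620 / 60
v = 1.006 m/s


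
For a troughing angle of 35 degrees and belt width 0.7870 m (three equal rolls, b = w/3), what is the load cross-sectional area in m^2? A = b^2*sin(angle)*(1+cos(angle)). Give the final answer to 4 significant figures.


b = 0.7870/3 = 0.262333 m
A = 0.262333^2 * sin(35 deg) * (1 + cos(35 deg))
A = 0.07181 m^2


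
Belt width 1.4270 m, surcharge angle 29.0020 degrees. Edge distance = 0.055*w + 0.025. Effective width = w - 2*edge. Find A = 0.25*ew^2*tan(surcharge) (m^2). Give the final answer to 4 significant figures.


edge = 0.055*1.4270 + 0.025 = 0.103485 m
ew = 1.4270 - 2*0.103485 = 1.22003 m
A = 0.25 * 1.22003^2 * tan(29.0020 deg)
A = 0.2063 m^2


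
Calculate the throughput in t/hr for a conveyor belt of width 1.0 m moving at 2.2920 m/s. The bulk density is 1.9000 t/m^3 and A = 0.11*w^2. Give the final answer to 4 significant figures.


A = 0.11 * 1.0^2 = 0.11 m^2
C = 0.11 * 2.2920 * 1.9000 * 3600
C = 1725 t/hr


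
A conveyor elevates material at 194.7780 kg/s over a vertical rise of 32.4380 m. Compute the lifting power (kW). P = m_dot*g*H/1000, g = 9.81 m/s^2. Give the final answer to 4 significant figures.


P = 194.7780 * 9.81 * 32.4380 / 1000
P = 61.98 kW


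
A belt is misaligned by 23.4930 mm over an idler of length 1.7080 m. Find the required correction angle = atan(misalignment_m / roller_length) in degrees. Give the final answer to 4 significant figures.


misalign_m = 23.4930 / 1000 = 0.023493 m
angle = atan(0.023493 / 1.7080)
angle = 0.7880 deg


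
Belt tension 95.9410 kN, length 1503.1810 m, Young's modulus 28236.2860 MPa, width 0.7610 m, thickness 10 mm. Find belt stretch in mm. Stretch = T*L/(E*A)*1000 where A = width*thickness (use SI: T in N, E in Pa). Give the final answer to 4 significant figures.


A = 0.7610 * 0.01 = 0.00761 m^2
Stretch = 95.9410*1000 * 1503.1810 / (28236.2860e6 * 0.00761) * 1000
Stretch = 671.2 mm


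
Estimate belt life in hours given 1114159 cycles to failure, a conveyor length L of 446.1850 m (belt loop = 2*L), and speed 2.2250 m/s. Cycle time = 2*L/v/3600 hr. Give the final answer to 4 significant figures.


cycle_time = 2 * 446.1850 / 2.2250 / 3600 = 0.111407 hr
life = 1114159 * 0.111407 = 124100 hours


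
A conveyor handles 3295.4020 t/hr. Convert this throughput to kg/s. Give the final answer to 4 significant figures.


m_dot = 3295.4020 * 1000 / 3600
m_dot = 915.4 kg/s


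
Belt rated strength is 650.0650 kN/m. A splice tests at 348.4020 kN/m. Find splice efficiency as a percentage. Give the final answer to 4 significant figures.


Eff = 348.4020 / 650.0650 * 100
Eff = 53.59 %


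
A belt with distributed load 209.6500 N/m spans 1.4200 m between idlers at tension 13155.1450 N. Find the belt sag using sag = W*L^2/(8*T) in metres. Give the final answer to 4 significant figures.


sag = 209.6500 * 1.4200^2 / (8 * 13155.1450)
sag = 0.004017 m


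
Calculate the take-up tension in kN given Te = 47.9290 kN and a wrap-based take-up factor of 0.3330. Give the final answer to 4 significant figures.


T_tu = 47.9290 * 0.3330
T_tu = 15.96 kN


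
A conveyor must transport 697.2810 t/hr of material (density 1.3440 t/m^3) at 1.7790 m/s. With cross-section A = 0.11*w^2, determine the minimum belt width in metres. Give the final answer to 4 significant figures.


A_req = 697.2810 / (1.7790 * 1.3440 * 3600) = 0.0810084 m^2
w = sqrt(0.0810084 / 0.11)
w = 0.8582 m


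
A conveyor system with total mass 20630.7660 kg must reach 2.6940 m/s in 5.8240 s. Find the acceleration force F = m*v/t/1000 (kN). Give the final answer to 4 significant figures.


F = 20630.7660 * 2.6940 / 5.8240 / 1000
F = 9.543 kN


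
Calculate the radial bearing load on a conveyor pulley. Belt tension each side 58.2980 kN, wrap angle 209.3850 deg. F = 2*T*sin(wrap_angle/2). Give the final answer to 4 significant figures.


F = 2 * 58.2980 * sin(209.3850/2 deg)
F = 112.8 kN


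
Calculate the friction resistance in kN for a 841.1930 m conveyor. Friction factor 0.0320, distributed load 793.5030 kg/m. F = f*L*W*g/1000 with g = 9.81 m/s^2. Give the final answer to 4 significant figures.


F = 0.0320 * 841.1930 * 793.5030 * 9.81 / 1000
F = 209.5 kN


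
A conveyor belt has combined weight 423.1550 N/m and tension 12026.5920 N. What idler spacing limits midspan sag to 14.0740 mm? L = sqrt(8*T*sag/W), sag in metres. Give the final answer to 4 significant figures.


sag = 14.0740/1000 = 0.014074 m
L = sqrt(8 * 12026.5920 * 0.014074 / 423.1550)
L = 1.789 m


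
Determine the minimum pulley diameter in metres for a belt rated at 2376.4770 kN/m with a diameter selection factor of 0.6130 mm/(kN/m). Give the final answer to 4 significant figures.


D = 2376.4770 * 0.6130 / 1000
D = 1.457 m


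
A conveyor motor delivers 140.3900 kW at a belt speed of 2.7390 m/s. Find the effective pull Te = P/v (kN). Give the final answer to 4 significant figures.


Te = P / v = 140.3900 / 2.7390
Te = 51.26 kN


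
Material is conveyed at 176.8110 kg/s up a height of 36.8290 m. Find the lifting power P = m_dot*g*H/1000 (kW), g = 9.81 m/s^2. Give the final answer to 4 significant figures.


P = 176.8110 * 9.81 * 36.8290 / 1000
P = 63.88 kW


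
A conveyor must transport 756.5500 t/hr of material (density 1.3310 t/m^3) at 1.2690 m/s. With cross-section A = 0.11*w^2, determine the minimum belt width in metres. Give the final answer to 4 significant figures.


A_req = 756.5500 / (1.2690 * 1.3310 * 3600) = 0.124422 m^2
w = sqrt(0.124422 / 0.11)
w = 1.064 m


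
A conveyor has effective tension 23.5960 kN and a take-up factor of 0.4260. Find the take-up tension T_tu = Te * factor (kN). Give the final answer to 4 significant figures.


T_tu = 23.5960 * 0.4260
T_tu = 10.05 kN


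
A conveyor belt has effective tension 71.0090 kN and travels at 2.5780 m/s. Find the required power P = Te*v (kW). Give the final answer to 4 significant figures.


P = Te * v = 71.0090 * 2.5780
P = 183.1 kW


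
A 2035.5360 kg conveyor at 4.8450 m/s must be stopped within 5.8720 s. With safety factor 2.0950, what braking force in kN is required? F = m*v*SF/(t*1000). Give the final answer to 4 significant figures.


F = 2035.5360 * 4.8450 / 5.8720 * 2.0950 / 1000
F = 3.519 kN


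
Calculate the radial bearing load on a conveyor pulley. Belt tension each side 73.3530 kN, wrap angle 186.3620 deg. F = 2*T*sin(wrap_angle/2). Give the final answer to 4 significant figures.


F = 2 * 73.3530 * sin(186.3620/2 deg)
F = 146.5 kN


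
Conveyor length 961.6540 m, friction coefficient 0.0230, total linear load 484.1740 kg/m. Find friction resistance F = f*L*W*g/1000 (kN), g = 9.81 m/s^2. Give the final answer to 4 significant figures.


F = 0.0230 * 961.6540 * 484.1740 * 9.81 / 1000
F = 105.1 kN


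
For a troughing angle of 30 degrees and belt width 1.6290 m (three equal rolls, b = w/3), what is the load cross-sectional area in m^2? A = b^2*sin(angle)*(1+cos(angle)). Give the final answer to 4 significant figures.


b = 1.6290/3 = 0.543 m
A = 0.543^2 * sin(30 deg) * (1 + cos(30 deg))
A = 0.2751 m^2


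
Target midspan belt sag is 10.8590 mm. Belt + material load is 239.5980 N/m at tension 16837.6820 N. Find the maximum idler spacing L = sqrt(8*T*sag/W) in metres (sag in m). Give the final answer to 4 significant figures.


sag = 10.8590/1000 = 0.010859 m
L = sqrt(8 * 16837.6820 * 0.010859 / 239.5980)
L = 2.471 m


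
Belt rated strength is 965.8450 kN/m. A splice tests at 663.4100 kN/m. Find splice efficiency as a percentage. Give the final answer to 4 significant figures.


Eff = 663.4100 / 965.8450 * 100
Eff = 68.69 %


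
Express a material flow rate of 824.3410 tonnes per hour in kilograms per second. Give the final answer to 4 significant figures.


m_dot = 824.3410 * 1000 / 3600
m_dot = 229.0 kg/s


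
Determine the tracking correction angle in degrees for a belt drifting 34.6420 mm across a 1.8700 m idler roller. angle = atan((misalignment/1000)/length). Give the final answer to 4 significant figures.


misalign_m = 34.6420 / 1000 = 0.034642 m
angle = atan(0.034642 / 1.8700)
angle = 1.061 deg


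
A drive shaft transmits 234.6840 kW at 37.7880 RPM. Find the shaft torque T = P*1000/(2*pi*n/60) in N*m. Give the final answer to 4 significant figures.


omega = 2*pi*37.7880/60 = 3.95715 rad/s
T = 234.6840*1000 / 3.95715
T = 59310 N*m


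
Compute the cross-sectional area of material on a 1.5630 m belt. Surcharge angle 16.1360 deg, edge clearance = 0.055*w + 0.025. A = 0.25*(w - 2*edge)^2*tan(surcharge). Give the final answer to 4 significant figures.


edge = 0.055*1.5630 + 0.025 = 0.110965 m
ew = 1.5630 - 2*0.110965 = 1.34107 m
A = 0.25 * 1.34107^2 * tan(16.1360 deg)
A = 0.1301 m^2


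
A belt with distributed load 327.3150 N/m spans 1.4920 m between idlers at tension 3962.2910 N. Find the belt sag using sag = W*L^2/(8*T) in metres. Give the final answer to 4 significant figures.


sag = 327.3150 * 1.4920^2 / (8 * 3962.2910)
sag = 0.02299 m


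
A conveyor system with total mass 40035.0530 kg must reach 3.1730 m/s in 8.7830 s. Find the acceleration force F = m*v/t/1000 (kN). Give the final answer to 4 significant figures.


F = 40035.0530 * 3.1730 / 8.7830 / 1000
F = 14.46 kN


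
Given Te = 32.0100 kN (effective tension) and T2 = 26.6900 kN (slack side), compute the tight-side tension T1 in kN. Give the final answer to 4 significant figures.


T1 = Te + T2 = 32.0100 + 26.6900
T1 = 58.70 kN


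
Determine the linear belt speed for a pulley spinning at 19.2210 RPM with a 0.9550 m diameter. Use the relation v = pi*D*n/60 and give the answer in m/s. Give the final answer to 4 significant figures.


v = pi * 0.9550 * 19.2210 / 60
v = 0.9611 m/s


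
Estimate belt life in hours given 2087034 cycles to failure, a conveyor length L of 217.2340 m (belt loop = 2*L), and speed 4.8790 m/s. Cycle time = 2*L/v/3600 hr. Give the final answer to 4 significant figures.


cycle_time = 2 * 217.2340 / 4.8790 / 3600 = 0.0247357 hr
life = 2087034 * 0.0247357 = 51620 hours


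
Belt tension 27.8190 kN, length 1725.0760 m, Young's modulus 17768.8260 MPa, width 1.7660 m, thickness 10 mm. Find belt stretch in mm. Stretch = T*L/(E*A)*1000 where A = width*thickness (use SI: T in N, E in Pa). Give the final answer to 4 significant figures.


A = 1.7660 * 0.01 = 0.01766 m^2
Stretch = 27.8190*1000 * 1725.0760 / (17768.8260e6 * 0.01766) * 1000
Stretch = 152.9 mm


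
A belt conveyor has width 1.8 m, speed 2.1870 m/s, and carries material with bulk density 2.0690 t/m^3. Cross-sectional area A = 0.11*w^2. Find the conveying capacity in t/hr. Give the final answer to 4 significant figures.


A = 0.11 * 1.8^2 = 0.3564 m^2
C = 0.3564 * 2.1870 * 2.0690 * 3600
C = 5806 t/hr


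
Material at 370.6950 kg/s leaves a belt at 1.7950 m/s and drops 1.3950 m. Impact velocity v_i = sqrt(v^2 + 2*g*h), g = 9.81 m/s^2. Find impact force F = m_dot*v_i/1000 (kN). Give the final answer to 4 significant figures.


v_i = sqrt(1.7950^2 + 2*9.81*1.3950) = 5.531 m/s
F = 370.6950 * 5.531 / 1000
F = 2.050 kN


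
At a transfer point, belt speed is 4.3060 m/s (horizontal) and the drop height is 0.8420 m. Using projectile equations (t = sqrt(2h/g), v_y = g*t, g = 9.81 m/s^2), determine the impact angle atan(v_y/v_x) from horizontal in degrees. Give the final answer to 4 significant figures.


t = sqrt(2*0.8420/9.81) = 0.414321 s
v_y = 9.81 * 0.414321 = 4.06449 m/s
angle = atan(4.06449 / 4.3060) = 43.35 deg


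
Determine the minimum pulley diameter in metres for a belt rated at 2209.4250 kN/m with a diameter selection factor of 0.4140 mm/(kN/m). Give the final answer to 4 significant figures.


D = 2209.4250 * 0.4140 / 1000
D = 0.9147 m


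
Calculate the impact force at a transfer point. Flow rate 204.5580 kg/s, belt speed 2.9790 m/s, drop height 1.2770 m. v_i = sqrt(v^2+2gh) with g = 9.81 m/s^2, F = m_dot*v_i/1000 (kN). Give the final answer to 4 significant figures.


v_i = sqrt(2.9790^2 + 2*9.81*1.2770) = 5.82488 m/s
F = 204.5580 * 5.82488 / 1000
F = 1.192 kN


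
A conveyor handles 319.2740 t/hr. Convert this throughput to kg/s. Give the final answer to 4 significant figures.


m_dot = 319.2740 * 1000 / 3600
m_dot = 88.69 kg/s


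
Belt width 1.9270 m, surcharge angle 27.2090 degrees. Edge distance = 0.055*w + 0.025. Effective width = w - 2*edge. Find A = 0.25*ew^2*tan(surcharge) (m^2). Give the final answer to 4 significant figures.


edge = 0.055*1.9270 + 0.025 = 0.130985 m
ew = 1.9270 - 2*0.130985 = 1.66503 m
A = 0.25 * 1.66503^2 * tan(27.2090 deg)
A = 0.3563 m^2


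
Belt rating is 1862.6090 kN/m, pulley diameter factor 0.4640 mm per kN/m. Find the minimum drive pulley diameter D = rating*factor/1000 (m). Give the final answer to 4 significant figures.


D = 1862.6090 * 0.4640 / 1000
D = 0.8643 m


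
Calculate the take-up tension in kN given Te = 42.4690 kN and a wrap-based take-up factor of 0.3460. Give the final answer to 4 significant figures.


T_tu = 42.4690 * 0.3460
T_tu = 14.69 kN


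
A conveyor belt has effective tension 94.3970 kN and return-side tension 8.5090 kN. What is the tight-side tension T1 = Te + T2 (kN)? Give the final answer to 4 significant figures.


T1 = Te + T2 = 94.3970 + 8.5090
T1 = 102.9 kN


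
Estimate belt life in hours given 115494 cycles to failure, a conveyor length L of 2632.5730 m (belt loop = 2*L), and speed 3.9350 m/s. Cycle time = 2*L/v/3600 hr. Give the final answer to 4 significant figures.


cycle_time = 2 * 2632.5730 / 3.9350 / 3600 = 0.371675 hr
life = 115494 * 0.371675 = 42930 hours


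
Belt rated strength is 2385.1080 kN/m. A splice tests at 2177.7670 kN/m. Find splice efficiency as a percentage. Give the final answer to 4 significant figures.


Eff = 2177.7670 / 2385.1080 * 100
Eff = 91.31 %


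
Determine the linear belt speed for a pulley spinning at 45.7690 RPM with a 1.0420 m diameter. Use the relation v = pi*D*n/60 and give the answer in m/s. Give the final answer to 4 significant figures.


v = pi * 1.0420 * 45.7690 / 60
v = 2.497 m/s


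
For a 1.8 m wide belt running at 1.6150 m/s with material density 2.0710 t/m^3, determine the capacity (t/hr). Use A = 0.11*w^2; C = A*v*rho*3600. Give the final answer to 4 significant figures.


A = 0.11 * 1.8^2 = 0.3564 m^2
C = 0.3564 * 1.6150 * 2.0710 * 3600
C = 4291 t/hr


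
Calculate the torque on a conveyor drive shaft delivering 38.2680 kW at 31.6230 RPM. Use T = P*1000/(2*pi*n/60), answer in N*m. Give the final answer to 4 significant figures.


omega = 2*pi*31.6230/60 = 3.31155 rad/s
T = 38.2680*1000 / 3.31155
T = 11560 N*m


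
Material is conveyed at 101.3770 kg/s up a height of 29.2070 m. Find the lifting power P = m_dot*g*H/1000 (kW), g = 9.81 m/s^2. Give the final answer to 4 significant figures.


P = 101.3770 * 9.81 * 29.2070 / 1000
P = 29.05 kW


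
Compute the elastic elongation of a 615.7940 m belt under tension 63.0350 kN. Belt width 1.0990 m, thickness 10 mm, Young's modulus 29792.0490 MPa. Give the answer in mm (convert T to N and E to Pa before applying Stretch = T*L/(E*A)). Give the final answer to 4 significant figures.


A = 1.0990 * 0.01 = 0.01099 m^2
Stretch = 63.0350*1000 * 615.7940 / (29792.0490e6 * 0.01099) * 1000
Stretch = 118.6 mm


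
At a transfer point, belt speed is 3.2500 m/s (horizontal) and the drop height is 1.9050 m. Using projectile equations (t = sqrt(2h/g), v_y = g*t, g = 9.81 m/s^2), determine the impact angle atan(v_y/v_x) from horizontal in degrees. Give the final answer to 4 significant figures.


t = sqrt(2*1.9050/9.81) = 0.623201 s
v_y = 9.81 * 0.623201 = 6.1136 m/s
angle = atan(6.1136 / 3.2500) = 62.00 deg


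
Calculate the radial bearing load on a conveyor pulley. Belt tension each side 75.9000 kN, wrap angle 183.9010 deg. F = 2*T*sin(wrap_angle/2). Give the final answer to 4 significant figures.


F = 2 * 75.9000 * sin(183.9010/2 deg)
F = 151.7 kN


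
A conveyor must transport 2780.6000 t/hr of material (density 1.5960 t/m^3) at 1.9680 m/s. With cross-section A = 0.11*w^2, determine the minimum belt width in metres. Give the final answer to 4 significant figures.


A_req = 2780.6000 / (1.9680 * 1.5960 * 3600) = 0.245911 m^2
w = sqrt(0.245911 / 0.11)
w = 1.495 m


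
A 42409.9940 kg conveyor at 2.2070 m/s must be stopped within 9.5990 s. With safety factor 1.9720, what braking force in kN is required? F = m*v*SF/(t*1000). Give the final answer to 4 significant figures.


F = 42409.9940 * 2.2070 / 9.5990 * 1.9720 / 1000
F = 19.23 kN


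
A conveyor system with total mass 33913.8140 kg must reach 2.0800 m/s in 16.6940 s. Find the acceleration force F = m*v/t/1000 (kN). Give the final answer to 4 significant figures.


F = 33913.8140 * 2.0800 / 16.6940 / 1000
F = 4.226 kN


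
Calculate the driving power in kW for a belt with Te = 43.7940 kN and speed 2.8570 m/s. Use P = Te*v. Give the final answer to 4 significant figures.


P = Te * v = 43.7940 * 2.8570
P = 125.1 kW


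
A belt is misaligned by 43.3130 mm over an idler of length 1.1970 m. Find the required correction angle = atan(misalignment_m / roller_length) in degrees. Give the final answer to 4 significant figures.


misalign_m = 43.3130 / 1000 = 0.043313 m
angle = atan(0.043313 / 1.1970)
angle = 2.072 deg


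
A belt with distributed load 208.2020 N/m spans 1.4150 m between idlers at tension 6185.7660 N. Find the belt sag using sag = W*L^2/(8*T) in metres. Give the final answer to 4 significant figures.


sag = 208.2020 * 1.4150^2 / (8 * 6185.7660)
sag = 0.008424 m


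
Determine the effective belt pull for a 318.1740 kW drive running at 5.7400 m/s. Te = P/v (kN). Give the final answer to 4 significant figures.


Te = P / v = 318.1740 / 5.7400
Te = 55.43 kN


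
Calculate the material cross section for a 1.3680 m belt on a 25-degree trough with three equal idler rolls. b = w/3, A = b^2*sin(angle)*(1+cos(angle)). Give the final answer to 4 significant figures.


b = 1.3680/3 = 0.456 m
A = 0.456^2 * sin(25 deg) * (1 + cos(25 deg))
A = 0.1675 m^2


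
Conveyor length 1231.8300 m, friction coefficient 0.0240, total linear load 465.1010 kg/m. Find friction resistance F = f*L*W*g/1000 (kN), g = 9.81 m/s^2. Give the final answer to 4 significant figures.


F = 0.0240 * 1231.8300 * 465.1010 * 9.81 / 1000
F = 134.9 kN


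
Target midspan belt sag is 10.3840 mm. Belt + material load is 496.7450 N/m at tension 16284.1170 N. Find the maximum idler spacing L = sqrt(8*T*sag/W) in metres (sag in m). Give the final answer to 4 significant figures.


sag = 10.3840/1000 = 0.010384 m
L = sqrt(8 * 16284.1170 * 0.010384 / 496.7450)
L = 1.650 m


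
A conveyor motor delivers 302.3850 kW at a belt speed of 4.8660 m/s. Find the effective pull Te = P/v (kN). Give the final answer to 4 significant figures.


Te = P / v = 302.3850 / 4.8660
Te = 62.14 kN


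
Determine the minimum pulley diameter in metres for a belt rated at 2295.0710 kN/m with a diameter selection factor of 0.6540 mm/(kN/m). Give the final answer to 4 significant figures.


D = 2295.0710 * 0.6540 / 1000
D = 1.501 m


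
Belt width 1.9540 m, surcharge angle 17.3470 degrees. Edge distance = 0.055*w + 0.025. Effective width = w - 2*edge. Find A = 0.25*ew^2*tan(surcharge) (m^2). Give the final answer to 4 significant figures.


edge = 0.055*1.9540 + 0.025 = 0.13247 m
ew = 1.9540 - 2*0.13247 = 1.68906 m
A = 0.25 * 1.68906^2 * tan(17.3470 deg)
A = 0.2228 m^2


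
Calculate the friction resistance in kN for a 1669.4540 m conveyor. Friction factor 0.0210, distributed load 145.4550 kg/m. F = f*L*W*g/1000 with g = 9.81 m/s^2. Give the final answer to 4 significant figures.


F = 0.0210 * 1669.4540 * 145.4550 * 9.81 / 1000
F = 50.03 kN


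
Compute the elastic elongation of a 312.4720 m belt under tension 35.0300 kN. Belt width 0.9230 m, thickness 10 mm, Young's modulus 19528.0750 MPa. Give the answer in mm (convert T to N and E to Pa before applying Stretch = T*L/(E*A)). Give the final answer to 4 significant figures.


A = 0.9230 * 0.01 = 0.00923 m^2
Stretch = 35.0300*1000 * 312.4720 / (19528.0750e6 * 0.00923) * 1000
Stretch = 60.73 mm


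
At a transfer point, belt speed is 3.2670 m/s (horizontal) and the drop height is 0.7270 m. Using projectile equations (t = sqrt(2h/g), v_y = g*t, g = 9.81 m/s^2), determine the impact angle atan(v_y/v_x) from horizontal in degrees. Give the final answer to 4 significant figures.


t = sqrt(2*0.7270/9.81) = 0.384988 s
v_y = 9.81 * 0.384988 = 3.77673 m/s
angle = atan(3.77673 / 3.2670) = 49.14 deg


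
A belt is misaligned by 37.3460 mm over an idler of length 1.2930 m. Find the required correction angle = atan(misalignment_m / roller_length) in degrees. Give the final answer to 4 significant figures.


misalign_m = 37.3460 / 1000 = 0.037346 m
angle = atan(0.037346 / 1.2930)
angle = 1.654 deg


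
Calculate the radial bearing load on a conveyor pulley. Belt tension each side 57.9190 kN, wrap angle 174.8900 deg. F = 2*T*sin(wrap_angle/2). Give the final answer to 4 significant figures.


F = 2 * 57.9190 * sin(174.8900/2 deg)
F = 115.7 kN


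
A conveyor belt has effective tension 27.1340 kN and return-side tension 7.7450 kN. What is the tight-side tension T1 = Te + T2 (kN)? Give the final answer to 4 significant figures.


T1 = Te + T2 = 27.1340 + 7.7450
T1 = 34.88 kN


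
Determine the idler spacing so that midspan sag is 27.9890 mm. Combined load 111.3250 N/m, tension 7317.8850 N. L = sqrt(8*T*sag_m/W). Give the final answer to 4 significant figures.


sag = 27.9890/1000 = 0.027989 m
L = sqrt(8 * 7317.8850 * 0.027989 / 111.3250)
L = 3.836 m


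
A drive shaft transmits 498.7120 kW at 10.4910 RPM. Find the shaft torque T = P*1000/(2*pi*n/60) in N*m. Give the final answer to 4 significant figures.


omega = 2*pi*10.4910/60 = 1.09861 rad/s
T = 498.7120*1000 / 1.09861
T = 453900 N*m


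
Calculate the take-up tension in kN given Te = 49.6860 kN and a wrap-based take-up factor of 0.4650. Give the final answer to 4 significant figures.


T_tu = 49.6860 * 0.4650
T_tu = 23.10 kN


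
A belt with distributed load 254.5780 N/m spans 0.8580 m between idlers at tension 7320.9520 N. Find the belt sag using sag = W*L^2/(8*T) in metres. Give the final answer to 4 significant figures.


sag = 254.5780 * 0.8580^2 / (8 * 7320.9520)
sag = 0.003200 m


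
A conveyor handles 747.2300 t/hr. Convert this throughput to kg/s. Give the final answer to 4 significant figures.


m_dot = 747.2300 * 1000 / 3600
m_dot = 207.6 kg/s


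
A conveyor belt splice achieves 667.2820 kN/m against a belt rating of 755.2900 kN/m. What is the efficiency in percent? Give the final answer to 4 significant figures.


Eff = 667.2820 / 755.2900 * 100
Eff = 88.35 %


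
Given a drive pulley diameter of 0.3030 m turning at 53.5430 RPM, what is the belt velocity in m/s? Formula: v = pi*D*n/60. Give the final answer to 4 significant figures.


v = pi * 0.3030 * 53.5430 / 60
v = 0.8495 m/s


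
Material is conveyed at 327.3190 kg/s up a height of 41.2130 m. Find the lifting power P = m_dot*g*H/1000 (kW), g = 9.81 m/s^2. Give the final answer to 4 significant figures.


P = 327.3190 * 9.81 * 41.2130 / 1000
P = 132.3 kW


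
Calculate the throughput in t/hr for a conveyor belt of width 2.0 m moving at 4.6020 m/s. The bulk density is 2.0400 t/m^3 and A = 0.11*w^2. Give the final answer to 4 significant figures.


A = 0.11 * 2.0^2 = 0.44 m^2
C = 0.44 * 4.6020 * 2.0400 * 3600
C = 14870 t/hr


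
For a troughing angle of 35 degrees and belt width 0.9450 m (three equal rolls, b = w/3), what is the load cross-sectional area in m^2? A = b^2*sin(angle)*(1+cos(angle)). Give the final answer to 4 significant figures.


b = 0.9450/3 = 0.315 m
A = 0.315^2 * sin(35 deg) * (1 + cos(35 deg))
A = 0.1035 m^2


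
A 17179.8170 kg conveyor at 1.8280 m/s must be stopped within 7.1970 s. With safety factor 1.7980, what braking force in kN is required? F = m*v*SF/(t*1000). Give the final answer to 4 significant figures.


F = 17179.8170 * 1.8280 / 7.1970 * 1.7980 / 1000
F = 7.846 kN


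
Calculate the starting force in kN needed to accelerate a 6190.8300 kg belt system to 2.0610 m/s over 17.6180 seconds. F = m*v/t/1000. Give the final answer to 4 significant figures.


F = 6190.8300 * 2.0610 / 17.6180 / 1000
F = 0.7242 kN


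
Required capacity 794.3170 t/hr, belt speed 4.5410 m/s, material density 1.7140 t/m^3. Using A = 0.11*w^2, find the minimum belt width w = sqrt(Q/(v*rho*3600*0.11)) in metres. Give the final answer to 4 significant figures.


A_req = 794.3170 / (4.5410 * 1.7140 * 3600) = 0.0283484 m^2
w = sqrt(0.0283484 / 0.11)
w = 0.5077 m


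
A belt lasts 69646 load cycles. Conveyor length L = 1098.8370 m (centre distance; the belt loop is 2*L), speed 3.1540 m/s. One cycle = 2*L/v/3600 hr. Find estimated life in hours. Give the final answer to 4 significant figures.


cycle_time = 2 * 1098.8370 / 3.1540 / 3600 = 0.193553 hr
life = 69646 * 0.193553 = 13480 hours


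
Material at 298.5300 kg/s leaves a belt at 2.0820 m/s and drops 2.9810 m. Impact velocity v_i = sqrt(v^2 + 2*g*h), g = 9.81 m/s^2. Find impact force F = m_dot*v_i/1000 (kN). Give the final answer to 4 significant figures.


v_i = sqrt(2.0820^2 + 2*9.81*2.9810) = 7.92603 m/s
F = 298.5300 * 7.92603 / 1000
F = 2.366 kN


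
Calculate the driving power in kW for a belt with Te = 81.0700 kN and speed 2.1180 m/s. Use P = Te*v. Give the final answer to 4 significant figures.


P = Te * v = 81.0700 * 2.1180
P = 171.7 kW


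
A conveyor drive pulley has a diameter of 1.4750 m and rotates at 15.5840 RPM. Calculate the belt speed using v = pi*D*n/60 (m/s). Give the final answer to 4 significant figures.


v = pi * 1.4750 * 15.5840 / 60
v = 1.204 m/s


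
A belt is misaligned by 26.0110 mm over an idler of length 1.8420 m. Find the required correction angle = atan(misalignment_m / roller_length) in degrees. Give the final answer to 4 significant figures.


misalign_m = 26.0110 / 1000 = 0.026011 m
angle = atan(0.026011 / 1.8420)
angle = 0.8090 deg


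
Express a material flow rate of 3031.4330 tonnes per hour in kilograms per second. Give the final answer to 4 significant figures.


m_dot = 3031.4330 * 1000 / 3600
m_dot = 842.1 kg/s


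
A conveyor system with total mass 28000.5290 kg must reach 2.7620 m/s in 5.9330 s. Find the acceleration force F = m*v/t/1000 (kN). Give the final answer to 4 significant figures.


F = 28000.5290 * 2.7620 / 5.9330 / 1000
F = 13.04 kN


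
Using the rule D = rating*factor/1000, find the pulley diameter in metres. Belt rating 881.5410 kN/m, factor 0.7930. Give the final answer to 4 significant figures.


D = 881.5410 * 0.7930 / 1000
D = 0.6991 m


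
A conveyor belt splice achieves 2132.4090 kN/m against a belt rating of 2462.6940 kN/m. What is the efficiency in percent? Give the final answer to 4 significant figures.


Eff = 2132.4090 / 2462.6940 * 100
Eff = 86.59 %


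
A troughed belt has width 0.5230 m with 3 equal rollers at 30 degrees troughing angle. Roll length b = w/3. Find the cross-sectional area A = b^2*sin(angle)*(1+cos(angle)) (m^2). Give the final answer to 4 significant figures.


b = 0.5230/3 = 0.174333 m
A = 0.174333^2 * sin(30 deg) * (1 + cos(30 deg))
A = 0.02836 m^2
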